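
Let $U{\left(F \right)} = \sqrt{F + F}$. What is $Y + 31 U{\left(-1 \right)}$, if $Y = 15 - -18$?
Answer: $33 + 31 i \sqrt{2} \approx 33.0 + 43.841 i$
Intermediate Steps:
$Y = 33$ ($Y = 15 + 18 = 33$)
$U{\left(F \right)} = \sqrt{2} \sqrt{F}$ ($U{\left(F \right)} = \sqrt{2 F} = \sqrt{2} \sqrt{F}$)
$Y + 31 U{\left(-1 \right)} = 33 + 31 \sqrt{2} \sqrt{-1} = 33 + 31 \sqrt{2} i = 33 + 31 i \sqrt{2}$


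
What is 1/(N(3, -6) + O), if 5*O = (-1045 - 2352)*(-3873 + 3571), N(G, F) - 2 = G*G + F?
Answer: 5/1025919 ≈ 4.8737e-6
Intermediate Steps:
N(G, F) = 2 + F + G² (N(G, F) = 2 + (G*G + F) = 2 + (G² + F) = 2 + (F + G²) = 2 + F + G²)
O = 1025894/5 (O = ((-1045 - 2352)*(-3873 + 3571))/5 = (-3397*(-302))/5 = (⅕)*1025894 = 1025894/5 ≈ 2.0518e+5)
1/(N(3, -6) + O) = 1/((2 - 6 + 3²) + 1025894/5) = 1/((2 - 6 + 9) + 1025894/5) = 1/(5 + 1025894/5) = 1/(1025919/5) = 5/1025919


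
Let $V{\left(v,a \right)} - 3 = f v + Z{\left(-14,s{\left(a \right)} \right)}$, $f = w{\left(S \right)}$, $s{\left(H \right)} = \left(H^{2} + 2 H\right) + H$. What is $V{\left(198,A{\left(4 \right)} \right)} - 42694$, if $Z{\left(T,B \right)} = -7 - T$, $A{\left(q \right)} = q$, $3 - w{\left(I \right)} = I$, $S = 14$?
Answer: $-44862$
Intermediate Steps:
$w{\left(I \right)} = 3 - I$
$s{\left(H \right)} = H^{2} + 3 H$
$f = -11$ ($f = 3 - 14 = -11$)
$V{\left(v,a \right)} = 10 - 11 v$ ($V{\left(v,a \right)} = 3 - \left(-7 + 11 v\right) = 10 - 11 v$)
$V{\left(198,A{\left(4 \right)} \right)} - 42694 = \left(10 - 2178\right) - 42694 = -2168 - 42694 = -44862$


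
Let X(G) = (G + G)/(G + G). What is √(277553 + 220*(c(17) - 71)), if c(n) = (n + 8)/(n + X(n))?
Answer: √2360147/3 ≈ 512.09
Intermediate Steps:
X(G) = 1 (X(G) = (2*G)/((2*G)) = (2*G)*(1/(2*G)) = 1)
c(n) = (8 + n)/(1 + n) (c(n) = (n + 8)/(n + 1) = (8 + n)/(1 + n))
√(277553 + 220*(c(17) - 71)) = √(277553 + 220*((8 + 17)/(1 + 17) - 71)) = √(277553 + 220*(25/18 - 71)) = √(277553 + 220*(-1253/18)) = √(277553 - 137830/9) = √(2360147/9) = √2360147/3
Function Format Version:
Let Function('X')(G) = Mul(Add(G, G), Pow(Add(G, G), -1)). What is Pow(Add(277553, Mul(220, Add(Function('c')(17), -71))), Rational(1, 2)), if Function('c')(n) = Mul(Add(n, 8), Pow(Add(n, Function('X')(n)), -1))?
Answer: Mul(Rational(1, 3), Pow(2360147, Rational(1, 2))) ≈ 512.09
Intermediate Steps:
Function('X')(G) = 1 (Function('X')(G) = Mul(Mul(2, G), Pow(Mul(2, G), -1)) = Mul(Mul(2, G), Mul(Rational(1, 2), Pow(G, -1))) = 1)
Function('c')(n) = Mul(Pow(Add(1, n), -1), Add(8, n)) (Function('c')(n) = Mul(Add(n, 8), Pow(Add(n, 1), -1)) = Mul(Add(8, n), Pow(Add(1, n), -1)) = Mul(Pow(Add(1, n), -1), Add(8, n)))
Pow(Add(277553, Mul(220, Add(Function('c')(17), -71))), Rational(1, 2)) = Pow(Add(277553, Mul(220, Add(Mul(Pow(Add(1, 17), -1), Add(8, 17)), -71))), Rational(1, 2)) = Pow(Add(277553, Mul(220, Add(Mul(Pow(18, -1), 25), -71))), Rational(1, 2)) = Pow(Add(277553, Mul(220, Add(Mul(Rational(1, 18), 25), -71))), Rational(1, 2)) = Pow(Add(277553, Mul(220, Add(Rational(25, 18), -71))), Rational(1, 2)) = Pow(Add(277553, Mul(220, Rational(-1253, 18))), Rational(1, 2)) = Pow(Add(277553, Rational(-137830, 9)), Rational(1, 2)) = Pow(Rational(2360147, 9), Rational(1, 2)) = Mul(Rational(1, 3), Pow(2360147, Rational(1, 2)))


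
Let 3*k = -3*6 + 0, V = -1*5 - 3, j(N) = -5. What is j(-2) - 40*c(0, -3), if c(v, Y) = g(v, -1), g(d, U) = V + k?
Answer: 555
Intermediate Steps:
V = -8 (V = -5 - 3 = -8)
k = -6 (k = (-3*6 + 0)/3 = (-18 + 0)/3 = (⅓)*(-18) = -6)
g(d, U) = -14 (g(d, U) = -8 - 6 = -14)
c(v, Y) = -14
j(-2) - 40*c(0, -3) = -5 - 40*(-14) = -5 + 560 = 555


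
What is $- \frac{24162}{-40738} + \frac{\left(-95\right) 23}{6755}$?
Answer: $\frac{7420178}{27518519} \approx 0.26964$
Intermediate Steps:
$- \frac{24162}{-40738} + \frac{\left(-95\right) 23}{6755} = \left(-24162\right) \left(- \frac{1}{40738}\right) - \frac{437}{1351} = \frac{12081}{20369} - \frac{437}{1351} = \frac{7420178}{27518519}$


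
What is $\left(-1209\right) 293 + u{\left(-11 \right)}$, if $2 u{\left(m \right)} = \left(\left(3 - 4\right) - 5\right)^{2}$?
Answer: $-354219$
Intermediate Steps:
$u{\left(m \right)} = 18$ ($u{\left(m \right)} = \frac{\left(\left(3 - 4\right) - 5\right)^{2}}{2} = \frac{\left(-1 - 5\right)^{2}}{2} = \frac{\left(-6\right)^{2}}{2} = \frac{1}{2} \cdot 36 = 18$)
$\left(-1209\right) 293 + u{\left(-11 \right)} = \left(-1209\right) 293 + 18 = -354237 + 18 = -354219$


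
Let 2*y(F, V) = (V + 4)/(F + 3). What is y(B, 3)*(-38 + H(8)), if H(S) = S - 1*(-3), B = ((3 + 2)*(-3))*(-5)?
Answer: -63/52 ≈ -1.2115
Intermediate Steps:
B = 75 (B = (5*(-3))*(-5) = -15*(-5) = 75)
H(S) = 3 + S (H(S) = S + 3 = 3 + S)
y(F, V) = (4 + V)/(2*(3 + F)) (y(F, V) = ((V + 4)/(F + 3))/2 = ((4 + V)/(3 + F))/2 = (4 + V)/(2*(3 + F)))
y(B, 3)*(-38 + H(8)) = ((4 + 3)/(2*(3 + 75)))*(-38 + (3 + 8)) = ((½)*7/78)*(-38 + 11) = ((½)*(1/78)*7)*(-27) = (7/156)*(-27) = -63/52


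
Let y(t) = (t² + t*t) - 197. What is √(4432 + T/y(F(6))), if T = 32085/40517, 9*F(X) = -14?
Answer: √73368352062085795/4068691 ≈ 66.573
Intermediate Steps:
F(X) = -14/9 (F(X) = (⅑)*(-14) = -14/9)
T = 1035/1307 (T = 32085*(1/40517) = 1035/1307 ≈ 0.79189)
y(t) = -197 + 2*t² (y(t) = (t² + t²) - 197 = 2*t² - 197 = -197 + 2*t²)
√(4432 + T/y(F(6))) = √(4432 + 1035/(1307*(-197 + 2*(-14/9)²))) = √(4432 + 1035/(1307*(-197 + 2*(196/81)))) = √(4432 + 1035/(1307*(-197 + 392/81))) = √(4432 + 1035/(1307*(-15565/81))) = √(4432 + (1035/1307)*(-81/15565)) = √(4432 - 16767/4068691) = √(18032421745/4068691) = √73368352062085795/4068691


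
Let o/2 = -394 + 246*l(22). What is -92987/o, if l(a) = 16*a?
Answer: -92987/172396 ≈ -0.53938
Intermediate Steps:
o = 172396 (o = 2*(-394 + 246*(16*22)) = 2*(-394 + 246*352) = 2*(-394 + 86592) = 2*86198 = 172396)
-92987/o = -92987/172396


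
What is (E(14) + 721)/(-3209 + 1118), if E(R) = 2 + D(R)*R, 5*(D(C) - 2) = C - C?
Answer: -751/2091 ≈ -0.35916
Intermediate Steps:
D(C) = 2 (D(C) = 2 + (C - C)/5 = 2 + (1/5)*0 = 2 + 0 = 2)
E(R) = 2 + 2*R
(E(14) + 721)/(-3209 + 1118) = ((2 + 2*14) + 721)/(-3209 + 1118) = ((2 + 28) + 721)/(-2091) = (30 + 721)*(-1/2091) = 751*(-1/2091) = -751/2091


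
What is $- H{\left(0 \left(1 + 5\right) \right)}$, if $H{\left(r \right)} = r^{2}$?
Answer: $0$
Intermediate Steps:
$- H{\left(0 \left(1 + 5\right) \right)} = - \left(0 \left(1 + 5\right)\right)^{2} = - \left(0 \cdot 6\right)^{2} = - 0^{2} = \left(-1\right) 0 = 0$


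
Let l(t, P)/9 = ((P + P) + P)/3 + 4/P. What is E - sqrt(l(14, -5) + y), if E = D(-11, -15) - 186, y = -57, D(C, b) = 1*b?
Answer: -201 - I*sqrt(2730)/5 ≈ -201.0 - 10.45*I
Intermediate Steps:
D(C, b) = b
l(t, P) = 9*P + 36/P (l(t, P) = 9*(((P + P) + P)/3 + 4/P) = 9*((2*P + P)*(1/3) + 4/P) = 9*((3*P)*(1/3) + 4/P) = 9*(P + 4/P) = 9*P + 36/P)
E = -201 (E = -15 - 186 = -201)
E - sqrt(l(14, -5) + y) = -201 - sqrt((9*(-5) + 36/(-5)) - 57) = -201 - sqrt((-45 + 36*(-1/5)) - 57) = -201 - sqrt((-45 - 36/5) - 57) = -201 - sqrt(-261/5 - 57) = -201 - sqrt(-546/5) = -201 - I*sqrt(2730)/5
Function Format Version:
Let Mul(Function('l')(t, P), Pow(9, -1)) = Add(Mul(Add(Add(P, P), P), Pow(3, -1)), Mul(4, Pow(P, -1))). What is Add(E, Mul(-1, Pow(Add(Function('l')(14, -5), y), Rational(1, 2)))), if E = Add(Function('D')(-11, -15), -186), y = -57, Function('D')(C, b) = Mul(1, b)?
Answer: Add(-201, Mul(Rational(-1, 5), I, Pow(2730, Rational(1, 2)))) ≈ Add(-201.00, Mul(-10.450, I))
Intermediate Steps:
Function('D')(C, b) = b
Function('l')(t, P) = Add(Mul(9, P), Mul(36, Pow(P, -1))) (Function('l')(t, P) = Mul(9, Add(Mul(Add(Add(P, P), P), Pow(3, -1)), Mul(4, Pow(P, -1)))) = Mul(9, Add(Mul(Add(Mul(2, P), P), Rational(1, 3)), Mul(4, Pow(P, -1)))) = Mul(9, Add(Mul(Mul(3, P), Rational(1, 3)), Mul(4, Pow(P, -1)))) = Mul(9, Add(P, Mul(4, Pow(P, -1)))) = Add(Mul(9, P), Mul(36, Pow(P, -1))))
E = -201 (E = Add(-15, -186) = -201)
Add(E, Mul(-1, Pow(Add(Function('l')(14, -5), y), Rational(1, 2)))) = Add(-201, Mul(-1, Pow(Add(Add(Mul(9, -5), Mul(36, Pow(-5, -1))), -57), Rational(1, 2)))) = Add(-201, Mul(-1, Pow(Add(Add(-45, Mul(36, Rational(-1, 5))), -57), Rational(1, 2)))) = Add(-201, Mul(-1, Pow(Add(Add(-45, Rational(-36, 5)), -57), Rational(1, 2)))) = Add(-201, Mul(-1, Pow(Add(Rational(-261, 5), -57), Rational(1, 2)))) = Add(-201, Mul(-1, Pow(Rational(-546, 5), Rational(1, 2)))) = Add(-201, Mul(-1, Mul(Rational(1, 5), I, Pow(2730, Rational(1, 2))))) = Add(-201, Mul(Rational(-1, 5), I, Pow(2730, Rational(1, 2))))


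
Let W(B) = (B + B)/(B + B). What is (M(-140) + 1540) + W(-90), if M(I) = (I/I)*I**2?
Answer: 21141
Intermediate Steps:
W(B) = 1 (W(B) = (2*B)/((2*B)) = (2*B)*(1/(2*B)) = 1)
M(I) = I**2 (M(I) = 1*I**2 = I**2)
(M(-140) + 1540) + W(-90) = ((-140)**2 + 1540) + 1 = (19600 + 1540) + 1 = 21140 + 1 = 21141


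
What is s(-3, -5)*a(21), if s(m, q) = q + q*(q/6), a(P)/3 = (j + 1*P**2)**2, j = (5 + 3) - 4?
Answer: -990125/2 ≈ -4.9506e+5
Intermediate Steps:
j = 4 (j = 8 - 4 = 4)
a(P) = 3*(4 + P**2)**2 (a(P) = 3*(4 + 1*P**2)**2 = 3*(4 + P**2)**2)
s(m, q) = q + q**2/6 (s(m, q) = q + q*(q*(1/6)) = q + q*(q/6) = q + q**2/6)
s(-3, -5)*a(21) = ((1/6)*(-5)*(6 - 5))*(3*(4 + 21**2)**2) = ((1/6)*(-5)*1)*(3*(4 + 441)**2) = -5*445**2/2 = -5*198025/2 = -5/6*594075 = -990125/2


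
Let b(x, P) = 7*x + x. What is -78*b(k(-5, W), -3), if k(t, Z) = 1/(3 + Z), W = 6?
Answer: -208/3 ≈ -69.333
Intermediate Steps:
b(x, P) = 8*x
-78*b(k(-5, W), -3) = -624/(3 + 6) = -624/9 = -78*8/9 = -208/3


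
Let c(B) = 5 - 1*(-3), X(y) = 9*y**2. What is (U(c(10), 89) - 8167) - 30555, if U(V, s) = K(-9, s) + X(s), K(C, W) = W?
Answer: 32656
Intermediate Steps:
c(B) = 8 (c(B) = 5 + 3 = 8)
U(V, s) = s + 9*s**2
(U(c(10), 89) - 8167) - 30555 = (89*(1 + 9*89) - 8167) - 30555 = (89*(1 + 801) - 8167) - 30555 = (89*802 - 8167) - 30555 = (71378 - 8167) - 30555 = 63211 - 30555 = 32656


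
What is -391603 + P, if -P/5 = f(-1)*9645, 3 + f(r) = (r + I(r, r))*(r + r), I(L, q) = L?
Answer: -439828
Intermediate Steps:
f(r) = -3 + 4*r² (f(r) = -3 + (r + r)*(r + r) = -3 + (2*r)*(2*r) = -3 + 4*r²)
P = -48225 (P = -5*(-3 + 4*(-1)²)*9645 = -5*(-3 + 4*1)*9645 = -5*(-3 + 4)*9645 = -5*9645 = -48225)
-391603 + P = -391603 - 48225 = -439828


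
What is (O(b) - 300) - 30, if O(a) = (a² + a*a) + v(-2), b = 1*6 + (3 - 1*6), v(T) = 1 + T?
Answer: -313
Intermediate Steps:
b = 3 (b = 6 + (3 - 6) = 6 - 3 = 3)
O(a) = -1 + 2*a² (O(a) = (a² + a*a) + (1 - 2) = (a² + a²) - 1 = 2*a² - 1 = -1 + 2*a²)
(O(b) - 300) - 30 = ((-1 + 2*3²) - 300) - 30 = ((-1 + 2*9) - 300) - 30 = ((-1 + 18) - 300) - 30 = (17 - 300) - 30 = -283 - 30 = -313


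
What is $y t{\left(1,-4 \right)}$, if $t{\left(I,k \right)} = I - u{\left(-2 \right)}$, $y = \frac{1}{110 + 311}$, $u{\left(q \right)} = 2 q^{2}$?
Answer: $- \frac{7}{421} \approx -0.016627$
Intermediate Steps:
$y = \frac{1}{421} \approx 0.0023753$
$t{\left(I,k \right)} = -8 + I$ ($t{\left(I,k \right)} = I - 2 \left(-2\right)^{2} = I - 2 \cdot 4 = I - 8 = -8 + I$)
$y t{\left(1,-4 \right)} = \frac{-8 + 1}{421} = \frac{1}{421} \left(-7\right) = - \frac{7}{421}$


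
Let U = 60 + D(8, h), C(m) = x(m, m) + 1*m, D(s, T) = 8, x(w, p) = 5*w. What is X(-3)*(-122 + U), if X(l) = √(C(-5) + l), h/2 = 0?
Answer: -54*I*√33 ≈ -310.21*I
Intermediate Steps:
h = 0 (h = 2*0 = 0)
C(m) = 6*m (C(m) = 5*m + 1*m = 5*m + m = 6*m)
U = 68 (U = 60 + 8 = 68)
X(l) = √(-30 + l) (X(l) = √(6*(-5) + l) = √(-30 + l))
X(-3)*(-122 + U) = √(-30 - 3)*(-122 + 68) = √(-33)*(-54) = (I*√33)*(-54) = -54*I*√33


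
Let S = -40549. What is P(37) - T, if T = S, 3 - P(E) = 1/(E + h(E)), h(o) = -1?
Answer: 1459871/36 ≈ 40552.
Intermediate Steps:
P(E) = 3 - 1/(-1 + E) (P(E) = 3 - 1/(E - 1) = 3 - 1/(-1 + E))
T = -40549
P(37) - T = (-4 + 3*37)/(-1 + 37) - 1*(-40549) = (-4 + 111)/36 + 40549 = (1/36)*107 + 40549 = 107/36 + 40549 = 1459871/36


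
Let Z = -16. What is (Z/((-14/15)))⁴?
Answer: 207360000/2401 ≈ 86364.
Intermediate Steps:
(Z/((-14/15)))⁴ = (-16/((-14/15)))⁴ = (-16/((-14*1/15)))⁴ = (-16/(-14/15))⁴ = (-16*(-15/14))⁴ = (120/7)⁴ = 207360000/2401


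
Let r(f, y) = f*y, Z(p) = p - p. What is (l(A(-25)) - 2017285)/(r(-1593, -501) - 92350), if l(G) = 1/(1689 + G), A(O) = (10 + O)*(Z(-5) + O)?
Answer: -4163676239/1456653552 ≈ -2.8584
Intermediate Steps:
Z(p) = 0
A(O) = O*(10 + O) (A(O) = (10 + O)*(0 + O) = (10 + O)*O = O*(10 + O))
(l(A(-25)) - 2017285)/(r(-1593, -501) - 92350) = (1/(1689 - 25*(10 - 25)) - 2017285)/(-1593*(-501) - 92350) = (1/(1689 - 25*(-15)) - 2017285)/(798093 - 92350) = (1/(1689 + 375) - 2017285)/705743 = (1/2064 - 2017285)*(1/705743) = -4163676239/2064*1/705743 = -4163676239/1456653552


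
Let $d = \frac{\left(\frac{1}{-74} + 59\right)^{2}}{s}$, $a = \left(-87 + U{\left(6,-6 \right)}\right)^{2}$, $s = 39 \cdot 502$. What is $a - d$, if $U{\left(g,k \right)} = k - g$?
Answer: $\frac{350245870101}{35736376} \approx 9800.8$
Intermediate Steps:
$s = 19578$
$a = 9801$ ($a = \left(-87 - 12\right)^{2} = \left(-99\right)^{2} = 9801$)
$d = \frac{6351075}{35736376}$ ($d = \frac{\left(\frac{1}{-74} + 59\right)^{2}}{19578} = \left(- \frac{1}{74} + 59\right)^{2} \cdot \frac{1}{19578} = \left(\frac{4365}{74}\right)^{2} \cdot \frac{1}{19578} = \frac{19053225}{5476} \cdot \frac{1}{19578} = \frac{6351075}{35736376} \approx 0.17772$)
$a - d = 9801 - \frac{6351075}{35736376} = \frac{350245870101}{35736376}$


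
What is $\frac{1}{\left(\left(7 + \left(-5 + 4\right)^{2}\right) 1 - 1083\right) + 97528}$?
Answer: $\frac{1}{96453} \approx 1.0368 \cdot 10^{-5}$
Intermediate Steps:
$\frac{1}{\left(\left(7 + \left(-5 + 4\right)^{2}\right) 1 - 1083\right) + 97528} = \frac{1}{\left(\left(7 + \left(-1\right)^{2}\right) 1 - 1083\right) + 97528} = \frac{1}{\left(\left(7 + 1\right) 1 - 1083\right) + 97528} = \frac{1}{\left(8 \cdot 1 - 1083\right) + 97528} = \frac{1}{\left(8 - 1083\right) + 97528} = \frac{1}{-1075 + 97528} = \frac{1}{96453}$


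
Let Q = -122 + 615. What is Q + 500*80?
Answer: 40493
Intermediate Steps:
Q = 493
Q + 500*80 = 493 + 500*80 = 493 + 40000 = 40493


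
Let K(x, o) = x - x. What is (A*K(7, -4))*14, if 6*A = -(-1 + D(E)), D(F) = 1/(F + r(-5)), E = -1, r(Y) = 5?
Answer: 0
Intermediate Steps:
D(F) = 1/(5 + F) (D(F) = 1/(F + 5) = 1/(5 + F))
A = ⅛ (A = (-(-1 + 1/(5 - 1)))/6 = (-(-1 + 1/4))/6 = (-(-1 + ¼))/6 = (-1*(-¾))/6 = (⅙)*(¾) = ⅛ ≈ 0.12500)
K(x, o) = 0
(A*K(7, -4))*14 = ((⅛)*0)*14 = 0*14 = 0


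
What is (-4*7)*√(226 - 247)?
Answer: -28*I*√21 ≈ -128.31*I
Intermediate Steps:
(-4*7)*√(226 - 247) = -28*I*√21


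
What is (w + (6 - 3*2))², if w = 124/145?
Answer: 15376/21025 ≈ 0.73132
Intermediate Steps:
w = 124/145 (w = 124*(1/145) = 124/145 ≈ 0.85517)
(w + (6 - 3*2))² = (124/145 + (6 - 3*2))² = (124/145 + (6 - 6))² = (124/145 + 0)² = (124/145)² = 15376/21025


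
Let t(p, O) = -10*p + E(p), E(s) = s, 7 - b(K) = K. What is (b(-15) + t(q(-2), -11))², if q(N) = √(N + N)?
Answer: 160 - 792*I ≈ 160.0 - 792.0*I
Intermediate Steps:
b(K) = 7 - K
q(N) = √2*√N (q(N) = √(2*N) = √2*√N)
t(p, O) = -9*p (t(p, O) = -10*p + p = -9*p)
(b(-15) + t(q(-2), -11))² = ((7 - 1*(-15)) - 9*√2*√(-2))² = ((7 + 15) - 9*√2*I*√2)² = (22 - 18*I)²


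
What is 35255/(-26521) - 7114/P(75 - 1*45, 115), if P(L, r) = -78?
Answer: 8450932/94029 ≈ 89.876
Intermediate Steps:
35255/(-26521) - 7114/P(75 - 1*45, 115) = 35255/(-26521) - 7114/(-78) = 35255*(-1/26521) - 7114*(-1/78) = -3205/2411 + 3557/39 = 8450932/94029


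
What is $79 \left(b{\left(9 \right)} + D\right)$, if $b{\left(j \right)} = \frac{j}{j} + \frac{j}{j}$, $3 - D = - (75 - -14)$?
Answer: $7426$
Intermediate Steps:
$D = 92$ ($D = 3 - - (75 - -14) = 3 - - (75 + 14) = 3 - \left(-1\right) 89 = 3 - -89 = 3 + 89 = 92$)
$b{\left(j \right)} = 2$ ($b{\left(j \right)} = 1 + 1 = 2$)
$79 \left(b{\left(9 \right)} + D\right) = 79 \left(2 + 92\right) = 79 \cdot 94 = 7426$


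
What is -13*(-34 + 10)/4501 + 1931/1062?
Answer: 9022775/4780062 ≈ 1.8876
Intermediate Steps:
-13*(-34 + 10)/4501 + 1931/1062 = -13*(-24)*(1/4501) + 1931*(1/1062) = 312*(1/4501) + 1931/1062 = 312/4501 + 1931/1062 = 9022775/4780062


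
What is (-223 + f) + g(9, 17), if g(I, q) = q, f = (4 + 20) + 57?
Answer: -125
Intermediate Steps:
f = 81 (f = 24 + 57 = 81)
(-223 + f) + g(9, 17) = (-223 + 81) + 17 = -142 + 17 = -125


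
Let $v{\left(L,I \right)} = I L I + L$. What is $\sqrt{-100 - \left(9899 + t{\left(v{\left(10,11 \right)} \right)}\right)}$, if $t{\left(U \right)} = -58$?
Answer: $i \sqrt{9941} \approx 99.705 i$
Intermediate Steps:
$v{\left(L,I \right)} = L + L I^{2}$ ($v{\left(L,I \right)} = L I^{2} + L = L + L I^{2}$)
$\sqrt{-100 - \left(9899 + t{\left(v{\left(10,11 \right)} \right)}\right)} = \sqrt{-100 - 9841} = \sqrt{-9941} = i \sqrt{9941}$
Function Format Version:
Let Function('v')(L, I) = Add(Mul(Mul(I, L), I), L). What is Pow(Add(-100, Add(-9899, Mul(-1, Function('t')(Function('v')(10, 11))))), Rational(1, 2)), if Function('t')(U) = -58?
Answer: Mul(I, Pow(9941, Rational(1, 2))) ≈ Mul(99.705, I)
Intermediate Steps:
Function('v')(L, I) = Add(L, Mul(L, Pow(I, 2))) (Function('v')(L, I) = Add(Mul(L, Pow(I, 2)), L) = Add(L, Mul(L, Pow(I, 2))))
Pow(Add(-100, Add(-9899, Mul(-1, Function('t')(Function('v')(10, 11))))), Rational(1, 2)) = Pow(Add(-100, Add(-9899, Mul(-1, -58))), Rational(1, 2)) = Pow(Add(-100, Add(-9899, 58)), Rational(1, 2)) = Pow(Add(-100, -9841), Rational(1, 2)) = Pow(-9941, Rational(1, 2)) = Mul(I, Pow(9941, Rational(1, 2)))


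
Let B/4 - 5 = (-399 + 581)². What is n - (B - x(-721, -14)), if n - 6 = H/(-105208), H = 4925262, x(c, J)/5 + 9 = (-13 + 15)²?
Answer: -6974333771/52604 ≈ -1.3258e+5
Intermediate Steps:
x(c, J) = -25 (x(c, J) = -45 + 5*(-13 + 15)² = -45 + 5*2² = -45 + 5*4 = -45 + 20 = -25)
B = 132516 (B = 20 + 4*(-399 + 581)² = 20 + 4*182² = 20 + 4*33124 = 20 + 132496 = 132516)
n = -2147007/52604 (n = 6 + 4925262/(-105208) = 6 + 4925262*(-1/105208) = 6 - 2462631/52604 = -2147007/52604 ≈ -40.815)
n - (B - x(-721, -14)) = -2147007/52604 - (132516 - 1*(-25)) = -2147007/52604 - (132516 + 25) = -2147007/52604 - 1*132541 = -2147007/52604 - 132541 = -6974333771/52604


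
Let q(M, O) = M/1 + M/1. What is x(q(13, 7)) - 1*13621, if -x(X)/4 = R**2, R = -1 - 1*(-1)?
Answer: -13621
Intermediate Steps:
R = 0 (R = -1 + 1 = 0)
q(M, O) = 2*M (q(M, O) = M*1 + M*1 = M + M = 2*M)
x(X) = 0 (x(X) = -4*0**2 = -4*0 = 0)
x(q(13, 7)) - 1*13621 = 0 - 1*13621 = 0 - 13621 = -13621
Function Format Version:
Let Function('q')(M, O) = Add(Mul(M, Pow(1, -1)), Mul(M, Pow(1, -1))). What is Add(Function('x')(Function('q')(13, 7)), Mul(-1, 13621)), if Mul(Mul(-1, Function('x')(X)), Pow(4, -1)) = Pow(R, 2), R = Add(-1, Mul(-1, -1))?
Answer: -13621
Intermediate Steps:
R = 0 (R = Add(-1, 1) = 0)
Function('q')(M, O) = Mul(2, M) (Function('q')(M, O) = Add(Mul(M, 1), Mul(M, 1)) = Add(M, M) = Mul(2, M))
Function('x')(X) = 0 (Function('x')(X) = Mul(-4, Pow(0, 2)) = Mul(-4, 0) = 0)
Add(Function('x')(Function('q')(13, 7)), Mul(-1, 13621)) = Add(0, Mul(-1, 13621)) = Add(0, -13621) = -13621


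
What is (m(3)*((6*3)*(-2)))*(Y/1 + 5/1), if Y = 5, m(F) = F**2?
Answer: -3240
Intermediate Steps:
(m(3)*((6*3)*(-2)))*(Y/1 + 5/1) = (3**2*((6*3)*(-2)))*(5/1 + 5/1) = (9*(18*(-2)))*(5*1 + 5*1) = (9*(-36))*(5 + 5) = -324*10 = -3240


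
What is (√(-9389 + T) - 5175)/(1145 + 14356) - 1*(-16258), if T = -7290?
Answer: 84003361/5167 + I*√16679/15501 ≈ 16258.0 + 0.0083315*I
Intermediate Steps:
(√(-9389 + T) - 5175)/(1145 + 14356) - 1*(-16258) = (√(-9389 - 7290) - 5175)/(1145 + 14356) - 1*(-16258) = (√(-16679) - 5175)/15501 + 16258 = (I*√16679 - 5175)*(1/15501) + 16258 = (-5175 + I*√16679)*(1/15501) + 16258 = (-1725/5167 + I*√16679/15501) + 16258 = 84003361/5167 + I*√16679/15501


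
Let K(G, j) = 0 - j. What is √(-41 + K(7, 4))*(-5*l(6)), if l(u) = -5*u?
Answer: 450*I*√5 ≈ 1006.2*I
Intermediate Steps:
K(G, j) = -j
√(-41 + K(7, 4))*(-5*l(6)) = √(-41 - 1*4)*(-(-25)*6) = √(-41 - 4)*(-5*(-30)) = √(-45)*150 = (3*I*√5)*150 = 450*I*√5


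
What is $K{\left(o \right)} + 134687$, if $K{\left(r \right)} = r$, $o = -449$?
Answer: $134238$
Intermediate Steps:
$K{\left(o \right)} + 134687 = -449 + 134687 = 134238$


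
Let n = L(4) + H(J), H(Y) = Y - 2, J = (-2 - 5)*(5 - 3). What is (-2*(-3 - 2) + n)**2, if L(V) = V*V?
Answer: 100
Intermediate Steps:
J = -14 (J = -7*2 = -14)
L(V) = V**2
H(Y) = -2 + Y
n = 0 (n = 4**2 + (-2 - 14) = 16 - 16 = 0)
(-2*(-3 - 2) + n)**2 = (-2*(-3 - 2) + 0)**2 = (-2*(-5) + 0)**2 = (10 + 0)**2 = 10**2 = 100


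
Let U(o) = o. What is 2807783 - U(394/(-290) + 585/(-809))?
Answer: 329367229013/117305 ≈ 2.8078e+6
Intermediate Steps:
2807783 - U(394/(-290) + 585/(-809)) = 2807783 - (394/(-290) + 585/(-809)) = 2807783 - (394*(-1/290) + 585*(-1/809)) = 2807783 - (-197/145 - 585/809) = 2807783 - 1*(-244198/117305) = 2807783 + 244198/117305 = 329367229013/117305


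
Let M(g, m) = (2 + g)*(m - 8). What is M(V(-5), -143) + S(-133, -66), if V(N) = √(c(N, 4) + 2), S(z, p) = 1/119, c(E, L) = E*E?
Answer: -35937/119 - 453*√3 ≈ -1086.6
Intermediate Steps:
c(E, L) = E²
S(z, p) = 1/119
V(N) = √(2 + N²) (V(N) = √(N² + 2) = √(2 + N²))
M(g, m) = (-8 + m)*(2 + g) (M(g, m) = (2 + g)*(-8 + m) = (-8 + m)*(2 + g))
M(V(-5), -143) + S(-133, -66) = (-16 - 8*√(2 + (-5)²) + 2*(-143) + √(2 + (-5)²)*(-143)) + 1/119 = (-16 - 8*√(2 + 25) - 286 + √(2 + 25)*(-143)) + 1/119 = (-16 - 24*√3 - 286 + √27*(-143)) + 1/119 = (-16 - 24*√3 - 286 + (3*√3)*(-143)) + 1/119 = (-16 - 24*√3 - 286 - 429*√3) + 1/119 = (-302 - 453*√3) + 1/119 = -35937/119 - 453*√3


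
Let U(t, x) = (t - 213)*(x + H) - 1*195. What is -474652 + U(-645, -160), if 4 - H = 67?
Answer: -283513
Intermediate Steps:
H = -63 (H = 4 - 1*67 = 4 - 67 = -63)
U(t, x) = -195 + (-213 + t)*(-63 + x) (U(t, x) = (t - 213)*(x - 63) - 1*195 = (-213 + t)*(-63 + x) - 195 = -195 + (-213 + t)*(-63 + x))
-474652 + U(-645, -160) = -474652 + (13224 - 213*(-160) - 63*(-645) - 645*(-160)) = -474652 + (13224 + 34080 + 40635 + 103200) = -474652 + 191139 = -283513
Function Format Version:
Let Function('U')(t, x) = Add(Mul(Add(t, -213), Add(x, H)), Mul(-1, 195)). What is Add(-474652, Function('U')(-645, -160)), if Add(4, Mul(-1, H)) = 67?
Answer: -283513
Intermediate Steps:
H = -63 (H = Add(4, Mul(-1, 67)) = Add(4, -67) = -63)
Function('U')(t, x) = Add(-195, Mul(Add(-213, t), Add(-63, x))) (Function('U')(t, x) = Add(Mul(Add(t, -213), Add(x, -63)), Mul(-1, 195)) = Add(Mul(Add(-213, t), Add(-63, x)), -195) = Add(-195, Mul(Add(-213, t), Add(-63, x))))
Add(-474652, Function('U')(-645, -160)) = Add(-474652, Add(13224, Mul(-213, -160), Mul(-63, -645), Mul(-645, -160))) = Add(-474652, Add(13224, 34080, 40635, 103200)) = Add(-474652, 191139) = -283513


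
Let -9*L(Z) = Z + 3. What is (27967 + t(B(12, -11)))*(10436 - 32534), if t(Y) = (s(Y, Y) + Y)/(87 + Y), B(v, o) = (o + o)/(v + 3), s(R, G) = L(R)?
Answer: -2378737206448/3849 ≈ -6.1801e+8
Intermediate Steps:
L(Z) = -1/3 - Z/9 (L(Z) = -(Z + 3)/9 = -(3 + Z)/9 = -1/3 - Z/9)
s(R, G) = -1/3 - R/9
B(v, o) = 2*o/(3 + v) (B(v, o) = (2*o)/(3 + v) = 2*o/(3 + v))
t(Y) = (-1/3 + 8*Y/9)/(87 + Y) (t(Y) = ((-1/3 - Y/9) + Y)/(87 + Y) = (-1/3 + 8*Y/9)/(87 + Y))
(27967 + t(B(12, -11)))*(10436 - 32534) = (27967 + (-3 + 8*(2*(-11)/(3 + 12)))/(9*(87 + 2*(-11)/(3 + 12))))*(10436 - 32534) = (27967 + (-3 + 8*(2*(-11)/15))/(9*(87 + 2*(-11)/15)))*(-22098) = (27967 + (-3 + 8*(2*(-11)*(1/15)))/(9*(87 + 2*(-11)*(1/15))))*(-22098) = (27967 + (-3 + 8*(-22/15))/(9*(87 - 22/15)))*(-22098) = (27967 + (-3 - 176/15)/(9*(1283/15)))*(-22098) = (27967 + (1/9)*(15/1283)*(-221/15))*(-22098) = (27967 - 221/11547)*(-22098) = (322934728/11547)*(-22098) = -2378737206448/3849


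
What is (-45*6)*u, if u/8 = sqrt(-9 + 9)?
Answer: 0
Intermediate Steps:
u = 0 (u = 8*sqrt(-9 + 9) = 8*sqrt(0) = 8*0 = 0)
(-45*6)*u = -45*6*0 = -15*18*0 = -270*0 = 0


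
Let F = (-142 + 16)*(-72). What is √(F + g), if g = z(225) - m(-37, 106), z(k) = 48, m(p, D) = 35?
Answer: √9085 ≈ 95.315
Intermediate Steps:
F = 9072 (F = -126*(-72) = 9072)
g = 13 (g = 48 - 1*35 = 48 - 35 = 13)
√(F + g) = √(9072 + 13) = √9085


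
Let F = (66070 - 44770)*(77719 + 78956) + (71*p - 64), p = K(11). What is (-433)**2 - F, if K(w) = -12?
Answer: -3336989095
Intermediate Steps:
p = -12
F = 3337176584 (F = (66070 - 44770)*(77719 + 78956) + (71*(-12) - 64) = 21300*156675 + (-852 - 64) = 3337177500 - 916 = 3337176584)
(-433)**2 - F = (-433)**2 - 1*3337176584 = 187489 - 3337176584 = -3336989095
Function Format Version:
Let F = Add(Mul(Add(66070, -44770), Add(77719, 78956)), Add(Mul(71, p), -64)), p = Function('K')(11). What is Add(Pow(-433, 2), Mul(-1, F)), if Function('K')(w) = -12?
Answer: -3336989095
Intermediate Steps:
p = -12
F = 3337176584 (F = Add(Mul(Add(66070, -44770), Add(77719, 78956)), Add(Mul(71, -12), -64)) = Add(Mul(21300, 156675), Add(-852, -64)) = Add(3337177500, -916) = 3337176584)
Add(Pow(-433, 2), Mul(-1, F)) = Add(Pow(-433, 2), Mul(-1, 3337176584)) = Add(187489, -3337176584) = -3336989095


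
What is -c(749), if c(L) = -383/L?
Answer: 383/749 ≈ 0.51135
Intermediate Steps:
-c(749) = -(-383)/749 = -1*(-383/749) = 383/749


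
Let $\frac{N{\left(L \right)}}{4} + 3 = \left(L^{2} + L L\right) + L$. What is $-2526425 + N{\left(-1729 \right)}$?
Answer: $21382175$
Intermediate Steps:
$N{\left(L \right)} = -12 + 4 L + 8 L^{2}$ ($N{\left(L \right)} = -12 + 4 \left(\left(L^{2} + L L\right) + L\right) = -12 + 4 \left(\left(L^{2} + L^{2}\right) + L\right) = -12 + 4 \left(2 L^{2} + L\right) = -12 + 4 \left(L + 2 L^{2}\right) = -12 + \left(4 L + 8 L^{2}\right) = -12 + 4 L + 8 L^{2}$)
$-2526425 + N{\left(-1729 \right)} = -2526425 + \left(-12 + 4 \left(-1729\right) + 8 \left(-1729\right)^{2}\right) = -2526425 - -23908600 = -2526425 + 23908600 = 21382175$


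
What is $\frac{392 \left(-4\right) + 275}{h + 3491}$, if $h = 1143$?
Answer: $- \frac{1293}{4634} \approx -0.27902$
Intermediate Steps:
$\frac{392 \left(-4\right) + 275}{h + 3491} = \frac{392 \left(-4\right) + 275}{1143 + 3491} = \frac{-1568 + 275}{4634} = \left(-1293\right) \frac{1}{4634} = - \frac{1293}{4634}$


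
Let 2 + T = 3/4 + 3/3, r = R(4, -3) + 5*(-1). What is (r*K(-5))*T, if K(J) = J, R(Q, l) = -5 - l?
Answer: -35/4 ≈ -8.7500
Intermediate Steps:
r = -7 (r = (-5 - 1*(-3)) + 5*(-1) = (-5 + 3) - 5 = -2 - 5 = -7)
T = -¼ (T = -2 + (3/4 + 3/3) = -2 + (3*(¼) + 3*(⅓)) = -2 + (¾ + 1) = -2 + 7/4 = -¼ ≈ -0.25000)
(r*K(-5))*T = -7*(-5)*(-¼) = 35*(-¼) = -35/4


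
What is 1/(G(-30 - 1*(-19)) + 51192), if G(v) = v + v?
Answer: 1/51170 ≈ 1.9543e-5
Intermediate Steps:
G(v) = 2*v
1/(G(-30 - 1*(-19)) + 51192) = 1/(2*(-30 - 1*(-19)) + 51192) = 1/(2*(-30 + 19) + 51192) = 1/(2*(-11) + 51192) = 1/(-22 + 51192) = 1/51170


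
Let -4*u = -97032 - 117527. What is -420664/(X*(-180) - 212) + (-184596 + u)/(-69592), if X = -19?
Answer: -14427370719/111625568 ≈ -129.25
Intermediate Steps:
u = 214559/4 (u = -(-97032 - 117527)/4 = -1/4*(-214559) = 214559/4 ≈ 53640.)
-420664/(X*(-180) - 212) + (-184596 + u)/(-69592) = -420664/(-19*(-180) - 212) + (-184596 + 214559/4)/(-69592) = -420664/(3420 - 212) - 523825/4*(-1/69592) = -420664/3208 + 523825/278368 = -420664*1/3208 + 523825/278368 = -52583/401 + 523825/278368 = -14427370719/111625568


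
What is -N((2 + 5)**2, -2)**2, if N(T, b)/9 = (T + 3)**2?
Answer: -592240896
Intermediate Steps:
N(T, b) = 9*(3 + T)**2 (N(T, b) = 9*(T + 3)**2 = 9*(3 + T)**2)
-N((2 + 5)**2, -2)**2 = -(9*(3 + (2 + 5)**2)**2)**2 = -(9*(3 + 7**2)**2)**2 = -(9*(3 + 49)**2)**2 = -(9*52**2)**2 = -(9*2704)**2 = -1*24336**2 = -1*592240896 = -592240896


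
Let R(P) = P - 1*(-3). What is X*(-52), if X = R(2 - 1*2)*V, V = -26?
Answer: 4056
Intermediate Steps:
R(P) = 3 + P (R(P) = P + 3 = 3 + P)
X = -78 (X = (3 + (2 - 1*2))*(-26) = (3 + (2 - 2))*(-26) = (3 + 0)*(-26) = 3*(-26) = -78)
X*(-52) = -78*(-52) = 4056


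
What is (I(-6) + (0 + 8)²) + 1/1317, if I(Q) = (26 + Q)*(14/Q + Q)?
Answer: -135211/1317 ≈ -102.67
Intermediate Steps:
I(Q) = (26 + Q)*(Q + 14/Q)
(I(-6) + (0 + 8)²) + 1/1317 = ((14 + (-6)² + 26*(-6) + 364/(-6)) + (0 + 8)²) + 1/1317 = ((14 + 36 - 156 + 364*(-⅙)) + 8²) + 1/1317 = ((14 + 36 - 156 - 182/3) + 64) + 1/1317 = (-500/3 + 64) + 1/1317 = -308/3 + 1/1317 = -135211/1317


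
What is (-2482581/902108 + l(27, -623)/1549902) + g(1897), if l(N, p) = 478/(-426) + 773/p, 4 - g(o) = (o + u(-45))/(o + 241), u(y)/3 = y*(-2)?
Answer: 23250964766456316653/99169502045187079548 ≈ 0.23446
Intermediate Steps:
u(y) = -6*y (u(y) = 3*(y*(-2)) = 3*(-2*y) = -6*y)
g(o) = 4 - (270 + o)/(241 + o) (g(o) = 4 - (o - 6*(-45))/(o + 241) = 4 - (o + 270)/(241 + o) = 4 - (270 + o)/(241 + o))
l(N, p) = -239/213 + 773/p (l(N, p) = 478*(-1/426) + 773/p = -239/213 + 773/p)
(-2482581/902108 + l(27, -623)/1549902) + g(1897) = (-2482581/902108 + (-239/213 + 773/(-623))/1549902) + (694 + 3*1897)/(241 + 1897) = (-2482581*1/902108 + (-239/213 + 773*(-1/623))*(1/1549902)) + (694 + 5691)/2138 = (-2482581/902108 + (-239/213 - 773/623)*(1/1549902)) + (1/2138)*6385 = (-2482581/902108 - 313546/132699*1/1549902) + 6385/2138 = (-2482581/902108 - 156773/102835222749) + 6385/2138 = -255296911553612653/92768477123654892 + 6385/2138 = 23250964766456316653/99169502045187079548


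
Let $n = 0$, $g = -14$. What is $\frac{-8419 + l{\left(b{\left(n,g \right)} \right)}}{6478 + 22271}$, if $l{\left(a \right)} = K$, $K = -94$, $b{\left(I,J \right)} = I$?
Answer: $- \frac{8513}{28749} \approx -0.29611$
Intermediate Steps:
$l{\left(a \right)} = -94$
$\frac{-8419 + l{\left(b{\left(n,g \right)} \right)}}{6478 + 22271} = \frac{-8419 - 94}{6478 + 22271} = - \frac{8513}{28749}$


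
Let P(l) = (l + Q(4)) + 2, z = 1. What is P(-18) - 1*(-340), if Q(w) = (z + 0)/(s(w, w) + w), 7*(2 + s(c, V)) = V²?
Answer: 9727/30 ≈ 324.23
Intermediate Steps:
s(c, V) = -2 + V²/7
Q(w) = 1/(-2 + w + w²/7) (Q(w) = (1 + 0)/((-2 + w²/7) + w) = 1/(-2 + w + w²/7))
P(l) = 67/30 + l (P(l) = (l + 7/(-14 + 4² + 7*4)) + 2 = (l + 7/(-14 + 16 + 28)) + 2 = (l + 7/30) + 2 = (7/30 + l) + 2 = 67/30 + l)
P(-18) - 1*(-340) = (67/30 - 18) - 1*(-340) = -473/30 + 340 = 9727/30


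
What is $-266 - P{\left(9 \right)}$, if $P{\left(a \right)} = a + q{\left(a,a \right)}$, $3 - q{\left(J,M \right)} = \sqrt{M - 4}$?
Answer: $-278 + \sqrt{5} \approx -275.76$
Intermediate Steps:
$q{\left(J,M \right)} = 3 - \sqrt{-4 + M}$ ($q{\left(J,M \right)} = 3 - \sqrt{M - 4} = 3 - \sqrt{-4 + M}$)
$P{\left(a \right)} = 3 + a - \sqrt{-4 + a}$ ($P{\left(a \right)} = a - \left(-3 + \sqrt{-4 + a}\right) = 3 + a - \sqrt{-4 + a}$)
$-266 - P{\left(9 \right)} = -266 - \left(3 + 9 - \sqrt{-4 + 9}\right) = -266 - \left(3 + 9 - \sqrt{5}\right) = -266 - \left(12 - \sqrt{5}\right) = -278 + \sqrt{5}$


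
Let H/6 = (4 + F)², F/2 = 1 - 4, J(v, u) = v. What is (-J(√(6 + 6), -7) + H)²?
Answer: 588 - 96*√3 ≈ 421.72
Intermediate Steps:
F = -6 (F = 2*(1 - 4) = 2*(-3) = -6)
H = 24 (H = 6*(4 - 6)² = 6*(-2)² = 6*4 = 24)
(-J(√(6 + 6), -7) + H)² = (-√(6 + 6) + 24)² = (-√12 + 24)² = (-2*√3 + 24)² = (24 - 2*√3)²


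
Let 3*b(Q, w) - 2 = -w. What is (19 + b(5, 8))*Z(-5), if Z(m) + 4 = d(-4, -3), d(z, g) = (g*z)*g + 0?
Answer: -680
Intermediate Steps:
b(Q, w) = ⅔ - w/3 (b(Q, w) = ⅔ + (-w)/3 = ⅔ - w/3)
d(z, g) = z*g² (d(z, g) = z*g² + 0 = z*g²)
Z(m) = -40 (Z(m) = -4 - 4*(-3)² = -4 - 4*9 = -4 - 36 = -40)
(19 + b(5, 8))*Z(-5) = (19 + (⅔ - ⅓*8))*(-40) = (19 + (⅔ - 8/3))*(-40) = (19 - 2)*(-40) = 17*(-40) = -680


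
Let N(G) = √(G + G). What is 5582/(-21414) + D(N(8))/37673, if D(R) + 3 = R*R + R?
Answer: -104963324/403364811 ≈ -0.26022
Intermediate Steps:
N(G) = √2*√G (N(G) = √(2*G) = √2*√G)
D(R) = -3 + R + R² (D(R) = -3 + (R*R + R) = -3 + (R² + R) = -3 + (R + R²) = -3 + R + R²)
5582/(-21414) + D(N(8))/37673 = 5582/(-21414) + (-3 + √2*√8 + (√2*√8)²)/37673 = 5582*(-1/21414) + (-3 + √2*(2*√2) + (√2*(2*√2))²)*(1/37673) = -2791/10707 + (-3 + 4 + 4²)*(1/37673) = -2791/10707 + (-3 + 4 + 16)*(1/37673) = -2791/10707 + 17*(1/37673) = -2791/10707 + 17/37673 = -104963324/403364811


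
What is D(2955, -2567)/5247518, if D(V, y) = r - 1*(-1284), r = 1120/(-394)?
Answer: 126194/516880523 ≈ 0.00024415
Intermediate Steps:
r = -560/197 (r = 1120*(-1/394) = -560/197 ≈ -2.8426)
D(V, y) = 252388/197 (D(V, y) = -560/197 - 1*(-1284) = -560/197 + 1284 = 252388/197)
D(2955, -2567)/5247518 = (252388/197)/5247518 = (252388/197)*(1/5247518) = 126194/516880523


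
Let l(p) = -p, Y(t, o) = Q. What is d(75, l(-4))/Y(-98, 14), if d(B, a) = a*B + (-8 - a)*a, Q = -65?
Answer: -252/65 ≈ -3.8769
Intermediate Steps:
Y(t, o) = -65
d(B, a) = B*a + a*(-8 - a)
d(75, l(-4))/Y(-98, 14) = ((-1*(-4))*(-8 + 75 - (-1)*(-4)))/(-65) = (4*(-8 + 75 - 1*4))*(-1/65) = (4*(-8 + 75 - 4))*(-1/65) = (4*63)*(-1/65) = 252*(-1/65) = -252/65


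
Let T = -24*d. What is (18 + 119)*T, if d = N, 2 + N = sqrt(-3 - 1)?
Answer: 6576 - 6576*I ≈ 6576.0 - 6576.0*I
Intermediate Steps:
N = -2 + 2*I (N = -2 + sqrt(-3 - 1) = -2 + sqrt(-4) = -2 + 2*I ≈ -2.0 + 2.0*I)
d = -2 + 2*I ≈ -2.0 + 2.0*I
T = 48 - 48*I (T = -24*(-2 + 2*I) = 48 - 48*I ≈ 48.0 - 48.0*I)
(18 + 119)*T = (18 + 119)*(48 - 48*I) = 137*(48 - 48*I) = 6576 - 6576*I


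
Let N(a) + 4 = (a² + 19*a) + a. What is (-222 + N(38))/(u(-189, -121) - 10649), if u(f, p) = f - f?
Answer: -86/463 ≈ -0.18575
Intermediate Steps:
u(f, p) = 0
N(a) = -4 + a² + 20*a (N(a) = -4 + ((a² + 19*a) + a) = -4 + (a² + 20*a) = -4 + a² + 20*a)
(-222 + N(38))/(u(-189, -121) - 10649) = (-222 + (-4 + 38² + 20*38))/(0 - 10649) = (-222 + (-4 + 1444 + 760))/(-10649) = (-222 + 2200)*(-1/10649) = 1978*(-1/10649) = -86/463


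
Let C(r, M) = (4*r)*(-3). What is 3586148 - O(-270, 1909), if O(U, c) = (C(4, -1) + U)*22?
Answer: 3593144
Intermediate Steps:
C(r, M) = -12*r
O(U, c) = -1056 + 22*U (O(U, c) = (-12*4 + U)*22 = (-48 + U)*22 = -1056 + 22*U)
3586148 - O(-270, 1909) = 3586148 - (-1056 + 22*(-270)) = 3586148 - (-1056 - 5940) = 3586148 - 1*(-6996) = 3586148 + 6996 = 3593144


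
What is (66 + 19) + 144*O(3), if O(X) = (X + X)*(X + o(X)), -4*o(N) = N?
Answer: 2029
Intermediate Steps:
o(N) = -N/4
O(X) = 3*X²/2 (O(X) = (X + X)*(X - X/4) = (2*X)*(3*X/4) = 3*X²/2)
(66 + 19) + 144*O(3) = (66 + 19) + 144*((3/2)*3²) = 85 + 144*((3/2)*9) = 85 + 144*(27/2) = 85 + 1944 = 2029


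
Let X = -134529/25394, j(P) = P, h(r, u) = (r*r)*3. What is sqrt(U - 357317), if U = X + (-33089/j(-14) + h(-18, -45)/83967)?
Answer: I*sqrt(44828575009361813198074)/355376333 ≈ 595.78*I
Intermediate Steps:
h(r, u) = 3*r**2 (h(r, u) = r**2*3 = 3*r**2)
X = -134529/25394 (X = -134529*1/25394 = -134529/25394 ≈ -5.2977)
U = 838053410783/355376333 (U = -134529/25394 + (-33089/(-14) + (3*(-18)**2)/83967) = -134529/25394 + (-33089*(-1/14) + (3*324)*(1/83967)) = -134529/25394 + (4727/2 + 972*(1/83967)) = -134529/25394 + (4727/2 + 324/27989) = -134529/25394 + 132304651/55978 = 838053410783/355376333 ≈ 2358.2)
sqrt(U - 357317) = sqrt(838053410783/355376333 - 357317) = sqrt(-126143951767778/355376333) = I*sqrt(44828575009361813198074)/355376333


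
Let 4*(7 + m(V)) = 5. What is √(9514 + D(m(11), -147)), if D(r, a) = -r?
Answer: 3*√4231/2 ≈ 97.569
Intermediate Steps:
m(V) = -23/4 (m(V) = -7 + (¼)*5 = -7 + 5/4 = -23/4)
√(9514 + D(m(11), -147)) = √(9514 - 1*(-23/4)) = √(9514 + 23/4) = √(38079/4) = 3*√4231/2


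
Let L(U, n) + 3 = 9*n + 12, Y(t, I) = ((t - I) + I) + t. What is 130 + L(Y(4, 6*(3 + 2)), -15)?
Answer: 4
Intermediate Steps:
Y(t, I) = 2*t (Y(t, I) = t + t = 2*t)
L(U, n) = 9 + 9*n (L(U, n) = -3 + (9*n + 12) = -3 + (12 + 9*n) = 9 + 9*n)
130 + L(Y(4, 6*(3 + 2)), -15) = 130 + (9 + 9*(-15)) = 130 + (9 - 135) = 130 - 126 = 4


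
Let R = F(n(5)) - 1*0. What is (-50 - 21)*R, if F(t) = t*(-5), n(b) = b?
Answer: 1775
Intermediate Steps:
F(t) = -5*t
R = -25 (R = -5*5 - 1*0 = -25 + 0 = -25)
(-50 - 21)*R = (-50 - 21)*(-25) = -71*(-25) = 1775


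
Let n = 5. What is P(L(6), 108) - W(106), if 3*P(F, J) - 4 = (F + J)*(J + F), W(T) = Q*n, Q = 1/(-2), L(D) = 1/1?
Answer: 23785/6 ≈ 3964.2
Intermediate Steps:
L(D) = 1
Q = -½ ≈ -0.50000
W(T) = -5/2 (W(T) = -½*5 = -5/2)
P(F, J) = 4/3 + (F + J)²/3 (P(F, J) = 4/3 + ((F + J)*(J + F))/3 = 4/3 + ((F + J)*(F + J))/3 = 4/3 + (F + J)²/3)
P(L(6), 108) - W(106) = (4/3 + (1 + 108)²/3) - 1*(-5/2) = (4/3 + (⅓)*109²) + 5/2 = (4/3 + (⅓)*11881) + 5/2 = (4/3 + 11881/3) + 5/2 = 11885/3 + 5/2 = 23785/6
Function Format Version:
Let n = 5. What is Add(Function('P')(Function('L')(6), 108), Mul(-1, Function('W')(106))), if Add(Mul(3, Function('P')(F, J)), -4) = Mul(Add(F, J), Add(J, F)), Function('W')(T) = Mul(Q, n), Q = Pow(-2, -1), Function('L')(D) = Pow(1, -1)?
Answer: Rational(23785, 6) ≈ 3964.2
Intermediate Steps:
Function('L')(D) = 1
Q = Rational(-1, 2) ≈ -0.50000
Function('W')(T) = Rational(-5, 2) (Function('W')(T) = Mul(Rational(-1, 2), 5) = Rational(-5, 2))
Function('P')(F, J) = Add(Rational(4, 3), Mul(Rational(1, 3), Pow(Add(F, J), 2))) (Function('P')(F, J) = Add(Rational(4, 3), Mul(Rational(1, 3), Mul(Add(F, J), Add(J, F)))) = Add(Rational(4, 3), Mul(Rational(1, 3), Mul(Add(F, J), Add(F, J)))) = Add(Rational(4, 3), Mul(Rational(1, 3), Pow(Add(F, J), 2))))
Add(Function('P')(Function('L')(6), 108), Mul(-1, Function('W')(106))) = Add(Add(Rational(4, 3), Mul(Rational(1, 3), Pow(Add(1, 108), 2))), Mul(-1, Rational(-5, 2))) = Add(Add(Rational(4, 3), Mul(Rational(1, 3), Pow(109, 2))), Rational(5, 2)) = Add(Add(Rational(4, 3), Mul(Rational(1, 3), 11881)), Rational(5, 2)) = Add(Add(Rational(4, 3), Rational(11881, 3)), Rational(5, 2)) = Add(Rational(11885, 3), Rational(5, 2)) = Rational(23785, 6)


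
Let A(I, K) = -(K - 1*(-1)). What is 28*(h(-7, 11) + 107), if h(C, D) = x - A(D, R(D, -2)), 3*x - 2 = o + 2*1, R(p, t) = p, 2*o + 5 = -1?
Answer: 10024/3 ≈ 3341.3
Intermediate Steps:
o = -3 (o = -5/2 + (1/2)*(-1) = -5/2 - 1/2 = -3)
A(I, K) = -1 - K (A(I, K) = -(K + 1) = -(1 + K) = -1 - K)
x = 1/3 (x = 2/3 + (-3 + 2*1)/3 = 2/3 + (-3 + 2)/3 = 2/3 + (1/3)*(-1) = 2/3 - 1/3 = 1/3 ≈ 0.33333)
h(C, D) = 4/3 + D (h(C, D) = 1/3 - (-1 - D) = 1/3 + (1 + D) = 4/3 + D)
28*(h(-7, 11) + 107) = 28*((4/3 + 11) + 107) = 28*(37/3 + 107) = 28*(358/3) = 10024/3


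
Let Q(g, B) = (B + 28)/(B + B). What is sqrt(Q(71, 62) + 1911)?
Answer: sqrt(7348674)/62 ≈ 43.723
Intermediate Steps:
Q(g, B) = (28 + B)/(2*B) (Q(g, B) = (28 + B)/((2*B)) = (28 + B)*(1/(2*B)) = (28 + B)/(2*B))
sqrt(Q(71, 62) + 1911) = sqrt((1/2)*(28 + 62)/62 + 1911) = sqrt((1/2)*(1/62)*90 + 1911) = sqrt(45/62 + 1911) = sqrt(118527/62) = sqrt(7348674)/62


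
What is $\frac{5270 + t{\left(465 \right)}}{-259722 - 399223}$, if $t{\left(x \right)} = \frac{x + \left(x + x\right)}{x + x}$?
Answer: $- \frac{10543}{1317890} \approx -0.0079999$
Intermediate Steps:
$t{\left(x \right)} = \frac{3}{2}$ ($t{\left(x \right)} = \frac{x + 2 x}{2 x} = 3 x \frac{1}{2 x} = \frac{3}{2}$)
$\frac{5270 + t{\left(465 \right)}}{-259722 - 399223} = \frac{5270 + \frac{3}{2}}{-259722 - 399223} = \frac{10543}{2 \left(-658945\right)} = \frac{10543}{2} \left(- \frac{1}{658945}\right) = - \frac{10543}{1317890}$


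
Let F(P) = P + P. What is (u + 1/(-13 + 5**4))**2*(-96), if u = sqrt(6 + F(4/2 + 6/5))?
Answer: -46443466/39015 - 16*sqrt(310)/255 ≈ -1191.5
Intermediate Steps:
F(P) = 2*P
u = sqrt(310)/5 (u = sqrt(6 + 2*(4/2 + 6/5)) = sqrt(6 + 2*(4*(1/2) + 6*(1/5))) = sqrt(6 + 2*(2 + 6/5)) = sqrt(6 + 2*(16/5)) = sqrt(6 + 32/5) = sqrt(62/5) = sqrt(310)/5 ≈ 3.5214)
(u + 1/(-13 + 5**4))**2*(-96) = (sqrt(310)/5 + 1/(-13 + 5**4))**2*(-96) = (sqrt(310)/5 + 1/(-13 + 625))**2*(-96) = (sqrt(310)/5 + 1/612)**2*(-96) = (1/612 + sqrt(310)/5)**2*(-96) = -96*(1/612 + sqrt(310)/5)**2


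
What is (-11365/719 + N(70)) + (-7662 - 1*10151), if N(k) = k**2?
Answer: -9295812/719 ≈ -12929.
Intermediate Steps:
(-11365/719 + N(70)) + (-7662 - 1*10151) = (-11365/719 + 70**2) + (-7662 - 1*10151) = (-11365*1/719 + 4900) + (-7662 - 10151) = (-11365/719 + 4900) - 17813 = 3511735/719 - 17813 = -9295812/719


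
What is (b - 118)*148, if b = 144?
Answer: 3848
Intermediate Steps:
(b - 118)*148 = (144 - 118)*148 = 26*148 = 3848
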